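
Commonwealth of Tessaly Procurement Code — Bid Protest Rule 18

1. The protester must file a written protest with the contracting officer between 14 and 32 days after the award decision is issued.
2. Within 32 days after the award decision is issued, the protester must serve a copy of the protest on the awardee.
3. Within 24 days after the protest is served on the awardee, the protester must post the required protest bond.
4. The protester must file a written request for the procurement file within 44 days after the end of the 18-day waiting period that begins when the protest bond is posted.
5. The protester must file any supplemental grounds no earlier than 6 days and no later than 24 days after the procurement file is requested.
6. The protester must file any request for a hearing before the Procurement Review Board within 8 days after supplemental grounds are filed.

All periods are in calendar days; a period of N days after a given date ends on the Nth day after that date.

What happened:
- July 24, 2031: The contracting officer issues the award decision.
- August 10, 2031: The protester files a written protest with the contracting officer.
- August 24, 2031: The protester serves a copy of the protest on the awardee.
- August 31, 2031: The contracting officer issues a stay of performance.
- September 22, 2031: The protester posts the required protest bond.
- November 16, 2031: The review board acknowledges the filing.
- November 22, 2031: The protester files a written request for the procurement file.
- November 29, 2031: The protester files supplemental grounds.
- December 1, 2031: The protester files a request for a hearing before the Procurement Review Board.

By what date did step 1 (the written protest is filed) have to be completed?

Step 1 runs from July 24, 2031, when the award decision is issued. The window is 14–32 days after July 24, 2031; it closes on August 25, 2031.

August 25, 2031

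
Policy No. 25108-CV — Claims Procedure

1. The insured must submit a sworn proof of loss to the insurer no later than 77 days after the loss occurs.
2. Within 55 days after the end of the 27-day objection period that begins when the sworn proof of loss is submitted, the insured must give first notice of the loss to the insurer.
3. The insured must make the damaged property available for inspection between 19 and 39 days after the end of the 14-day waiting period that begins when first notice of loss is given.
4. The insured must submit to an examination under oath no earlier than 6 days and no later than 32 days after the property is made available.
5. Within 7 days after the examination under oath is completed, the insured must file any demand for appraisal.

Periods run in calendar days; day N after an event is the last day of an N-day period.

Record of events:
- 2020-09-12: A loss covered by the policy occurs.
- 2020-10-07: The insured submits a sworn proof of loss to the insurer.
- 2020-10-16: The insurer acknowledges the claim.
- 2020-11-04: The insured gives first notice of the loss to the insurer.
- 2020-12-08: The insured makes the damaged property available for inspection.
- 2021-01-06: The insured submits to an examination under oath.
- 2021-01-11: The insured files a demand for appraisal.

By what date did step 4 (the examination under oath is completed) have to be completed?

Step 4 runs from 2020-12-08, when the property is made available. The window is 6–32 days after 2020-12-08; it closes on 2021-01-09.

2021-01-09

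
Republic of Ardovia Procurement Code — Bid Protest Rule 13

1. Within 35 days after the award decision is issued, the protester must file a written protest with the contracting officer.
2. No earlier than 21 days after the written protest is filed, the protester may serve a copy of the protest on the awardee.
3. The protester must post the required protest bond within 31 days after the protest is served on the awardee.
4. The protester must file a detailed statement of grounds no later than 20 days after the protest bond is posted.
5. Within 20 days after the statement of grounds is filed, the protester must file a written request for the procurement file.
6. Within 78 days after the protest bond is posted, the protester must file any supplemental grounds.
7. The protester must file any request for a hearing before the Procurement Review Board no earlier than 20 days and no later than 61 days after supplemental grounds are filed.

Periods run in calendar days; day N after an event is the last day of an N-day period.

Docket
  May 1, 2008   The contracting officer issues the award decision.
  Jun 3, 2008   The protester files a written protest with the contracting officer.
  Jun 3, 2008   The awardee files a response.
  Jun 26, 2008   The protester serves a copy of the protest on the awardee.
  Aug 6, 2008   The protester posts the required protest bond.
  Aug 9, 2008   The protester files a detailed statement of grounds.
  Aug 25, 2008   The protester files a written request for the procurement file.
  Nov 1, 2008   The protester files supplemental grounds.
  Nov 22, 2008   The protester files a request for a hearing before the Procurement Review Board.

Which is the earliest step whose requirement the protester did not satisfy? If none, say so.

Step 1: 35 days after May 1, 2008 (when the award decision is issued) is Jun 5, 2008; completed Jun 3, 2008, before the deadline.
Step 2: the earliest permitted date is 21 days after Jun 3, 2008 (when the written protest is filed), i.e. Jun 24, 2008; done Jun 26, 2008 — permitted.
Step 3: 31 days after Jun 26, 2008 (when the protest is served on the awardee) is Jul 27, 2008; done Aug 6, 2008 — 10 days late.

Step 3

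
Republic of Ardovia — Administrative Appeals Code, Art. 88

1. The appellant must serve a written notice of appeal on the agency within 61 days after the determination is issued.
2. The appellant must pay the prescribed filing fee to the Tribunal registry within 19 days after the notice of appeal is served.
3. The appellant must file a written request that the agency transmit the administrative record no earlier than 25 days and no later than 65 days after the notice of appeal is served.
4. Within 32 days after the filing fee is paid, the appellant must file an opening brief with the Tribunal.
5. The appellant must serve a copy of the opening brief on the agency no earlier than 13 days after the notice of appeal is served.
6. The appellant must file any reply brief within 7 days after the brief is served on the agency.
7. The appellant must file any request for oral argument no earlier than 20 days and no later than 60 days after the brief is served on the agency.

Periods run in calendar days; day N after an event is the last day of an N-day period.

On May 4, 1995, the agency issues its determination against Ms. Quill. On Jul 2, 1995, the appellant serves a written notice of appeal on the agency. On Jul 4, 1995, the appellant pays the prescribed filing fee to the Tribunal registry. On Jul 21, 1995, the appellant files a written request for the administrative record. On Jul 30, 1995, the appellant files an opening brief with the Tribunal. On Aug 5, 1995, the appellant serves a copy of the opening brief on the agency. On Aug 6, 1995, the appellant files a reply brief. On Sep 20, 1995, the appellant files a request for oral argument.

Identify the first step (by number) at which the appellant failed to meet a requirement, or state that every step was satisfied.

Step 3

Step 1 — counting 61 days from May 4, 1995 (when the determination is issued) gives a deadline of Jul 4, 1995; done Jul 2, 1995 — timely.
Step 2 — counting 19 days from Jul 2, 1995 (when the notice of appeal is served) gives a deadline of Jul 21, 1995; completed Jul 4, 1995, before the deadline.
Step 3 — 25 and 65 days from Jul 2, 1995 (when the notice of appeal is served) are Jul 27, 1995 and Sep 5, 1995 respectively; Jul 21, 1995 is 6 days too early.
No need to go further; step 3 was not satisfied.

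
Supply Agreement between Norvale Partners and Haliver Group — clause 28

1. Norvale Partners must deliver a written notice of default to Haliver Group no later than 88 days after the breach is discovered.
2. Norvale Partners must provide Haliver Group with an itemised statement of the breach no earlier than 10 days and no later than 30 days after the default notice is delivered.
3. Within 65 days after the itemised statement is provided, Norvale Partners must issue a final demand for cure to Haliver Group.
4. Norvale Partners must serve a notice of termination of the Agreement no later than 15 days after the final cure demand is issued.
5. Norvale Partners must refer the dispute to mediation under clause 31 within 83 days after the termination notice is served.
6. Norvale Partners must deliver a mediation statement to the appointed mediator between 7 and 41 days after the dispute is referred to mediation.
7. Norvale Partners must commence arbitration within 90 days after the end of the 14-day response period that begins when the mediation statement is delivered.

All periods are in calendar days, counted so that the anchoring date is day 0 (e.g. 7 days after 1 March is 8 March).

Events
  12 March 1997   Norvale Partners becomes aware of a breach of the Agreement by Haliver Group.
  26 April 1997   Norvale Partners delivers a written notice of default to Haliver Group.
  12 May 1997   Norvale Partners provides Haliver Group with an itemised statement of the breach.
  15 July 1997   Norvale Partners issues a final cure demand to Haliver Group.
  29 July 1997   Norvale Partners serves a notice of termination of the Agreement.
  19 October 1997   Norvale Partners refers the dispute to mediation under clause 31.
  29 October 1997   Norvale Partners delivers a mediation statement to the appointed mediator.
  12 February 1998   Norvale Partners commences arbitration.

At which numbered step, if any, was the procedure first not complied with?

(1) due by 12 March 1997 + 88 days = 8 June 1997; done 26 April 1997 — timely.
(2) the permitted window runs from 26 April 1997 + 10 = 6 May 1997 to 26 April 1997 + 30 = 26 May 1997; done 12 May 1997 — within the window.
(3) due by 12 May 1997 + 65 days = 16 July 1997; completed 15 July 1997, before the deadline.
(4) due by 15 July 1997 + 15 days = 30 July 1997; done 29 July 1997 — timely.
(5) due by 29 July 1997 + 83 days = 20 October 1997; 19 October 1997 is within that limit.
(6) the permitted window runs from 19 October 1997 + 7 = 26 October 1997 to 19 October 1997 + 41 = 29 November 1997; done 29 October 1997 — within the window.
(7) due by 12 November 1997 + 90 days = 10 February 1998; 12 February 1998 misses that deadline by 2 days.
The procedure was therefore not followed at step 7.

Step 7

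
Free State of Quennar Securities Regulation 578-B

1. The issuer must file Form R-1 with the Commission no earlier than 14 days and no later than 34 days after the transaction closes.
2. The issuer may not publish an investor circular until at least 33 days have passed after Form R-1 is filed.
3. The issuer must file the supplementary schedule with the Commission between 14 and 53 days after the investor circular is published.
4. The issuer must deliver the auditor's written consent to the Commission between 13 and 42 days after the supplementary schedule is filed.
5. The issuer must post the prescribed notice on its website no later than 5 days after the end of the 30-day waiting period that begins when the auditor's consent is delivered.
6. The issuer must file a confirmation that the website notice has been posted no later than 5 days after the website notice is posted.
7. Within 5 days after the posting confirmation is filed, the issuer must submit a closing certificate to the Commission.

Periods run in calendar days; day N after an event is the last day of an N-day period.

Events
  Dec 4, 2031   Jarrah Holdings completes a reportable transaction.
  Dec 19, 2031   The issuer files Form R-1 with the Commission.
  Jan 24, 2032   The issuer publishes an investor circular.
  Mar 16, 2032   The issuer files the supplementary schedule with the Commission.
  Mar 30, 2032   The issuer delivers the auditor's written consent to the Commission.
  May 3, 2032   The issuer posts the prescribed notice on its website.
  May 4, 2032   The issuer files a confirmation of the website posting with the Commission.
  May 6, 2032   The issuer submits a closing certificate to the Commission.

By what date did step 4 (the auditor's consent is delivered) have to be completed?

Apr 27, 2032

Step 4 runs from Mar 16, 2032, when the supplementary schedule is filed. The window is 13–42 days after Mar 16, 2032; it closes on Apr 27, 2032.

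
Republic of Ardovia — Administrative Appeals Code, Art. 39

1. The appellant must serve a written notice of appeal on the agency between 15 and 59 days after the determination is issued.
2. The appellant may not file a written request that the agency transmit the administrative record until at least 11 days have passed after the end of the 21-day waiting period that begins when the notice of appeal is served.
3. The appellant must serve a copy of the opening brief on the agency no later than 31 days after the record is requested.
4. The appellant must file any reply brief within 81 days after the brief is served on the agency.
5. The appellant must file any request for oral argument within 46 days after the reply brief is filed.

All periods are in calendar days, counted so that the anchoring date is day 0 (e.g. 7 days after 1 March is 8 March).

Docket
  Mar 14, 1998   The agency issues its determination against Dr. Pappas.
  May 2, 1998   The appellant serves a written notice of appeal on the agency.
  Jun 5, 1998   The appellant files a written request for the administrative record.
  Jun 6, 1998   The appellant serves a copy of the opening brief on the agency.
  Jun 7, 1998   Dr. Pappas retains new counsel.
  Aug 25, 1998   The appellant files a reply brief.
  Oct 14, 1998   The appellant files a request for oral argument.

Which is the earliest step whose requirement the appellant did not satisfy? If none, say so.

Step 5

Step 1: the window is 15–59 days after Mar 14, 1998 (when the determination is issued), so Mar 29, 1998 through May 12, 1998; May 2, 1998 falls inside that range.
Step 2: the earliest permitted date is 11 days after May 23, 1998 (end of the 21-day waiting period, which began when the notice of appeal is served on May 2, 1998), i.e. Jun 3, 1998; done Jun 5, 1998, after the minimum wait.
Step 3: 31 days after Jun 5, 1998 (when the record is requested) is Jul 6, 1998; Jun 6, 1998 is within that limit.
Step 4: 81 days after Jun 6, 1998 (when the brief is served on the agency) is Aug 26, 1998; done Aug 25, 1998 — timely.
Step 5: 46 days after Aug 25, 1998 (when the reply brief is filed) is Oct 10, 1998; Oct 14, 1998 misses that deadline by 4 days.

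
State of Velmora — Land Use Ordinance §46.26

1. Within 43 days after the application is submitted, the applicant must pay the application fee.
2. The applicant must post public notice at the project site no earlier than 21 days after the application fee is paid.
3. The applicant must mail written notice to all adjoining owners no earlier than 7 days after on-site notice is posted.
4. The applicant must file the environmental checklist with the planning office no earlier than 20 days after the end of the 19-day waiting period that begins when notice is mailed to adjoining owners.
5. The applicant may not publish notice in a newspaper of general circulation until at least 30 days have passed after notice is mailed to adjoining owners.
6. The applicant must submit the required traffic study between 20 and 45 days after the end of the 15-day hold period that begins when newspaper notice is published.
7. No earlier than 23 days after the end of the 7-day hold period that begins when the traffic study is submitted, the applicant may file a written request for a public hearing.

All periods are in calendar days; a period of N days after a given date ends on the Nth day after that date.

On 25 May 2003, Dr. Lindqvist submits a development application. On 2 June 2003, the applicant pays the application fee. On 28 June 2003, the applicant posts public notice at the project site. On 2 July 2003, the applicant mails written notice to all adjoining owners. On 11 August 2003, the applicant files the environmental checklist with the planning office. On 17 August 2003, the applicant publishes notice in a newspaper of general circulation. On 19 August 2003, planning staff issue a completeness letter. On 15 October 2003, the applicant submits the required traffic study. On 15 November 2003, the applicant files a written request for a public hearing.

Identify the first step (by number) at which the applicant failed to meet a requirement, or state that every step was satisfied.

Step 3

Step 1: 43 days after 25 May 2003 (when the application is submitted) is 7 July 2003; completed 2 June 2003, before the deadline.
Step 2: the earliest permitted date is 21 days after 2 June 2003 (when the application fee is paid), i.e. 23 June 2003; done 28 June 2003, after the minimum wait.
Step 3: the earliest permitted date is 7 days after 28 June 2003 (when on-site notice is posted), i.e. 5 July 2003; 2 July 2003 is 3 days before the earliest permitted date.
The procedure was therefore not followed at step 3.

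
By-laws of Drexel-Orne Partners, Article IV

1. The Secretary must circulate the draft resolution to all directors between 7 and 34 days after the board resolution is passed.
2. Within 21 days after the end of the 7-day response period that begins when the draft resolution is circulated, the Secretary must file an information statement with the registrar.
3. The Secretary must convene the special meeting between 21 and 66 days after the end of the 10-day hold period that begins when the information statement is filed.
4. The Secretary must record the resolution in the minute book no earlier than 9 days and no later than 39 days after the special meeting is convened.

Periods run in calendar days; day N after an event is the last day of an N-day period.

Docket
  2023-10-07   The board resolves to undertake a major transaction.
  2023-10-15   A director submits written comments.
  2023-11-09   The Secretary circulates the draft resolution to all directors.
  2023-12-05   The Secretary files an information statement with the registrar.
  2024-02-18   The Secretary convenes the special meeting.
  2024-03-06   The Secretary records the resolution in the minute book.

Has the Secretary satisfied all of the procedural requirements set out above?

Yes

(1) the permitted window runs from 2023-10-07 + 7 = 2023-10-14 to 2023-10-07 + 34 = 2023-11-10; done 2023-11-09 — within the window.
(2) due by 2023-11-16 + 21 days = 2023-12-07; completed 2023-12-05, before the deadline.
(3) the permitted window runs from 2023-12-15 + 21 = 2024-01-05 to 2023-12-15 + 66 = 2024-02-19; 2024-02-18 falls inside that range.
(4) the permitted window runs from 2024-02-18 + 9 = 2024-02-27 to 2024-02-18 + 39 = 2024-03-28; done 2024-03-06 — within the window.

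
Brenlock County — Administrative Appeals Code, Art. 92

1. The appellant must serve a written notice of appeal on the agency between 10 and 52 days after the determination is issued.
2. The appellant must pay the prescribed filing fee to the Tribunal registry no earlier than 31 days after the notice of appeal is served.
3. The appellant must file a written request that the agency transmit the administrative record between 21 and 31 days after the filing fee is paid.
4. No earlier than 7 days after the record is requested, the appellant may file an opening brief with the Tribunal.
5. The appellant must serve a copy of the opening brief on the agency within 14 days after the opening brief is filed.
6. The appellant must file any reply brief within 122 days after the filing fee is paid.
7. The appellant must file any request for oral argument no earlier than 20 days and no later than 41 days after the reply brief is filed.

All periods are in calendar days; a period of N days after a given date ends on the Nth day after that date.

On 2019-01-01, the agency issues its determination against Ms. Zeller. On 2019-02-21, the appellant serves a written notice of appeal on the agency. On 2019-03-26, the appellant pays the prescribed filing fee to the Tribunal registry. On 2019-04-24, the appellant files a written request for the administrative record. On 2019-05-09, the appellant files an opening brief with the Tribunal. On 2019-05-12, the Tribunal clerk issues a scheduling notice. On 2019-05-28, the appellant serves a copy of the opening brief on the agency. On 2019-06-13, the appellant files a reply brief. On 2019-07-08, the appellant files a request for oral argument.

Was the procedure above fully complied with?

No

(1) the permitted window runs from 2019-01-01 + 10 = 2019-01-11 to 2019-01-01 + 52 = 2019-02-22; 2019-02-21 falls inside that range.
(2) permitted from 2019-02-21 + 31 days = 2019-03-24 onward; done 2019-03-26, after the minimum wait.
(3) the permitted window runs from 2019-03-26 + 21 = 2019-04-16 to 2019-03-26 + 31 = 2019-04-26; done 2019-04-24 — within the window.
(4) permitted from 2019-04-24 + 7 days = 2019-05-01 onward; done 2019-05-09 — permitted.
(5) due by 2019-05-09 + 14 days = 2019-05-23; not done until 2019-05-28, 5 days after the deadline.
Later steps need not be reached.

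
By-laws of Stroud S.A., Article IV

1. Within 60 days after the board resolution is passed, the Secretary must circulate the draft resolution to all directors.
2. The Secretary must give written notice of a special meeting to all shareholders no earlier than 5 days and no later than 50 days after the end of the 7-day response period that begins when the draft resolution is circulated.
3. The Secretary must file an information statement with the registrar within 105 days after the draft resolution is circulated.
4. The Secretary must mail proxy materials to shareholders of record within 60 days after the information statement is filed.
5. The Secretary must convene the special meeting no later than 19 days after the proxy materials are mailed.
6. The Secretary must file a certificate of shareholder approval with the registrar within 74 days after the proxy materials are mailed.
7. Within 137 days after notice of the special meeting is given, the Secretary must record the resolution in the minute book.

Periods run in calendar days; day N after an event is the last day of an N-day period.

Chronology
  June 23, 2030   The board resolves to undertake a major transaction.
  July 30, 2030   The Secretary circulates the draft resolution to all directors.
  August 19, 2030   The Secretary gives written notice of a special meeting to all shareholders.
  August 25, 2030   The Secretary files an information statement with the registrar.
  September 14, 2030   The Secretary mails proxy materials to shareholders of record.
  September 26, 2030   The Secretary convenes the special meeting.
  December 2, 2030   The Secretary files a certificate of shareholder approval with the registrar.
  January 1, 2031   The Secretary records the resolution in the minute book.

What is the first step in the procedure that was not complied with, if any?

Step 6

(1) due by June 23, 2030 + 60 days = August 22, 2030; done July 30, 2030 — timely.
(2) the permitted window runs from August 6, 2030 + 5 = August 11, 2030 to August 6, 2030 + 50 = September 25, 2030; August 19, 2030 falls inside that range.
(3) due by July 30, 2030 + 105 days = November 12, 2030; August 25, 2030 is within that limit.
(4) due by August 25, 2030 + 60 days = October 24, 2030; September 14, 2030 is within that limit.
(5) due by September 14, 2030 + 19 days = October 3, 2030; done September 26, 2030 — timely.
(6) due by September 14, 2030 + 74 days = November 27, 2030; December 2, 2030 misses that deadline by 5 days.
Later steps need not be reached.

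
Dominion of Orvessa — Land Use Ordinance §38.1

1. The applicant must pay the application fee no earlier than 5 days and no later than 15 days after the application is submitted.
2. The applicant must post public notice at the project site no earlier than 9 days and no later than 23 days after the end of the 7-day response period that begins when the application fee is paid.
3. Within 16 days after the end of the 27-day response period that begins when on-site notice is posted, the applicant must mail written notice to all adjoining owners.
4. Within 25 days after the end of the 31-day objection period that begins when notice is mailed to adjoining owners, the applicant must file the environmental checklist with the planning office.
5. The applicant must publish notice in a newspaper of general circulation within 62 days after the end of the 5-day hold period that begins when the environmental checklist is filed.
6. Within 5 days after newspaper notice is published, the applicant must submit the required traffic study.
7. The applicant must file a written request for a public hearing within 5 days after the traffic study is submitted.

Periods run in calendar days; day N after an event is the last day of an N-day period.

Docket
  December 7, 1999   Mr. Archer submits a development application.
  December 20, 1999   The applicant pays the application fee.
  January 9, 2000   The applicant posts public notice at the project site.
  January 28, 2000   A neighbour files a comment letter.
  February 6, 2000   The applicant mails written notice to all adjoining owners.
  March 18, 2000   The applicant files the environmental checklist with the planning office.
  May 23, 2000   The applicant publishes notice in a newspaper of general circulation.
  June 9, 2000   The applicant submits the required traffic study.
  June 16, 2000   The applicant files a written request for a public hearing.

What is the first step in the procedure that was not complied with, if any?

Step 1: the window is 5–15 days after December 7, 1999 (when the application is submitted), so December 12, 1999 through December 22, 1999; December 20, 1999 falls inside that range.
Step 2: the window is 9–23 days after December 27, 1999 (end of the 7-day response period, which began when the application fee is paid on December 20, 1999), so January 5, 2000 through January 19, 2000; done January 9, 2000 — within the window.
Step 3: 16 days after February 5, 2000 (end of the 27-day response period, which began when on-site notice is posted on January 9, 2000) is February 21, 2000; February 6, 2000 is within that limit.
Step 4: 25 days after March 8, 2000 (end of the 31-day objection period, which began when notice is mailed to adjoining owners on February 6, 2000) is April 2, 2000; completed March 18, 2000, before the deadline.
Step 5: 62 days after March 23, 2000 (end of the 5-day hold period, which began when the environmental checklist is filed on March 18, 2000) is May 24, 2000; May 23, 2000 is within that limit.
Step 6: 5 days after May 23, 2000 (when newspaper notice is published) is May 28, 2000; not done until June 9, 2000, 12 days after the deadline.
No need to go further; step 6 was not satisfied.

Step 6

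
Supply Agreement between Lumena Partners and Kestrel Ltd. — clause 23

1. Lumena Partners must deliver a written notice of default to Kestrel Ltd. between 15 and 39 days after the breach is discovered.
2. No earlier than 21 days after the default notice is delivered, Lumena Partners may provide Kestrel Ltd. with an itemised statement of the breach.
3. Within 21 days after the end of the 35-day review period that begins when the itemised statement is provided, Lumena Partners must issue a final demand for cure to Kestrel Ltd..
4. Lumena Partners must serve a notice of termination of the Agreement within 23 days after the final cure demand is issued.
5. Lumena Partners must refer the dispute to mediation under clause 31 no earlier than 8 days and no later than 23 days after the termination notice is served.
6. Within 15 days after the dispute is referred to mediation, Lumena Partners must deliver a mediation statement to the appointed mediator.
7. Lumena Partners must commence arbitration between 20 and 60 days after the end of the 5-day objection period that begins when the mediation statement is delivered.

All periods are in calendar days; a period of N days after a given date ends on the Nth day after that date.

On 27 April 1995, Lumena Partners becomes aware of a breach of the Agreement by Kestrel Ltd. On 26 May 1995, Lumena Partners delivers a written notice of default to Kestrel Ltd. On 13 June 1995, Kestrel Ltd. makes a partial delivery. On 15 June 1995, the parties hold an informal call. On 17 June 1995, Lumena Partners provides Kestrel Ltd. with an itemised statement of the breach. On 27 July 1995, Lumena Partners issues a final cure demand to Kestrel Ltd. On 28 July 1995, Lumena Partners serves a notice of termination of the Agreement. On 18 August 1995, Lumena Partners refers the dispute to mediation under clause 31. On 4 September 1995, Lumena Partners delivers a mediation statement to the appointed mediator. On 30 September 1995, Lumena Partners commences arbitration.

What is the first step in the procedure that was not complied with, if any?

Step 6

(1) the permitted window runs from 27 April 1995 + 15 = 12 May 1995 to 27 April 1995 + 39 = 5 June 1995; done 26 May 1995 — within the window.
(2) permitted from 26 May 1995 + 21 days = 16 June 1995 onward; done 17 June 1995, after the minimum wait.
(3) due by 22 July 1995 + 21 days = 12 August 1995; completed 27 July 1995, before the deadline.
(4) due by 27 July 1995 + 23 days = 19 August 1995; 28 July 1995 is within that limit.
(5) the permitted window runs from 28 July 1995 + 8 = 5 August 1995 to 28 July 1995 + 23 = 20 August 1995; done 18 August 1995 — within the window.
(6) due by 18 August 1995 + 15 days = 2 September 1995; 4 September 1995 misses that deadline by 2 days.
The analysis stops there.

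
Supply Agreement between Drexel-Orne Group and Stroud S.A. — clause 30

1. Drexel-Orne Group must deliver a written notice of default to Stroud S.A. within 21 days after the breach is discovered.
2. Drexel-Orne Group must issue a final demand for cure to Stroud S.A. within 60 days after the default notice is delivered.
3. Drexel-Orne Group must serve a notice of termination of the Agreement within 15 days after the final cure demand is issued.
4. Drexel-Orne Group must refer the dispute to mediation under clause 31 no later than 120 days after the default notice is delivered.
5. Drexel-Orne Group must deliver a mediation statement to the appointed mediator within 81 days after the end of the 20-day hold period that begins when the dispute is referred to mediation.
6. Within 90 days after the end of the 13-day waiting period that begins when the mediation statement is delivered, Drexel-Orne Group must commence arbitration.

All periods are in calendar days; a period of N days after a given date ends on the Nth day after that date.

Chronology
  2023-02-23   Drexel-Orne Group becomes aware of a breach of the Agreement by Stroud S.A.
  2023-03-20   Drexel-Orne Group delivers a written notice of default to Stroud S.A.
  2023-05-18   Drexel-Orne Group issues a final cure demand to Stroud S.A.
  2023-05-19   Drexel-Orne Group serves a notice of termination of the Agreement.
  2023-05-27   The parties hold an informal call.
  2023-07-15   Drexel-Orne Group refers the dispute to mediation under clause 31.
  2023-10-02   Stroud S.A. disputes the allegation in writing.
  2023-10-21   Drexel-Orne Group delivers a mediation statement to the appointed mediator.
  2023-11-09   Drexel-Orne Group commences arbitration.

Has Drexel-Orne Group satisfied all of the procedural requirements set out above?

(1) due by 2023-02-23 + 21 days = 2023-03-16; not done until 2023-03-20, 4 days after the deadline.

No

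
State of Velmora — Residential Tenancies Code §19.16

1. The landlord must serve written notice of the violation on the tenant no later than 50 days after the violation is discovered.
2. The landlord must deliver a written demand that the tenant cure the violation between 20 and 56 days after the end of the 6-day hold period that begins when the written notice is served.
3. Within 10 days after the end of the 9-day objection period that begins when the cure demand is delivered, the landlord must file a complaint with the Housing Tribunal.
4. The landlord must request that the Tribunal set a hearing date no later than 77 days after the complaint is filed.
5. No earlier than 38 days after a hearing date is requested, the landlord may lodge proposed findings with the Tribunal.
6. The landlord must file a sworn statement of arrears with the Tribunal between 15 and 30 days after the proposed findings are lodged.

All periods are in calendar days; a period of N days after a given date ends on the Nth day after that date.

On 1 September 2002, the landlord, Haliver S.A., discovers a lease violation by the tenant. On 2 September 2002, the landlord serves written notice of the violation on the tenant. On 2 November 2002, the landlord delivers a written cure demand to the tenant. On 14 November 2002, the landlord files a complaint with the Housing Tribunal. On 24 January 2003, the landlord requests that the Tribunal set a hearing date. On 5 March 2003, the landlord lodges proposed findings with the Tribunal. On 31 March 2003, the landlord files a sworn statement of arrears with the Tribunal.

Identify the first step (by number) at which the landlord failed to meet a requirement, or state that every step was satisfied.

Step 1 — counting 50 days from 1 September 2002 (when the violation is discovered) gives a deadline of 21 October 2002; done 2 September 2002 — timely.
Step 2 — 20 and 56 days from 8 September 2002 (end of the 6-day hold period, which began when the written notice is served on 2 September 2002) are 28 September 2002 and 3 November 2002 respectively; done 2 November 2002 — within the window.
Step 3 — counting 10 days from 11 November 2002 (end of the 9-day objection period, which began when the cure demand is delivered on 2 November 2002) gives a deadline of 21 November 2002; 14 November 2002 is within that limit.
Step 4 — counting 77 days from 14 November 2002 (when the complaint is filed) gives a deadline of 30 January 2003; completed 24 January 2003, before the deadline.
Step 5 — must wait 38 days from 24 January 2003 (when a hearing date is requested), so not before 3 March 2003; 5 March 2003 is on or after that date.
Step 6 — 15 and 30 days from 5 March 2003 (when the proposed findings are lodged) are 20 March 2003 and 4 April 2003 respectively; done 31 March 2003, which is between those dates.

None — every step was satisfied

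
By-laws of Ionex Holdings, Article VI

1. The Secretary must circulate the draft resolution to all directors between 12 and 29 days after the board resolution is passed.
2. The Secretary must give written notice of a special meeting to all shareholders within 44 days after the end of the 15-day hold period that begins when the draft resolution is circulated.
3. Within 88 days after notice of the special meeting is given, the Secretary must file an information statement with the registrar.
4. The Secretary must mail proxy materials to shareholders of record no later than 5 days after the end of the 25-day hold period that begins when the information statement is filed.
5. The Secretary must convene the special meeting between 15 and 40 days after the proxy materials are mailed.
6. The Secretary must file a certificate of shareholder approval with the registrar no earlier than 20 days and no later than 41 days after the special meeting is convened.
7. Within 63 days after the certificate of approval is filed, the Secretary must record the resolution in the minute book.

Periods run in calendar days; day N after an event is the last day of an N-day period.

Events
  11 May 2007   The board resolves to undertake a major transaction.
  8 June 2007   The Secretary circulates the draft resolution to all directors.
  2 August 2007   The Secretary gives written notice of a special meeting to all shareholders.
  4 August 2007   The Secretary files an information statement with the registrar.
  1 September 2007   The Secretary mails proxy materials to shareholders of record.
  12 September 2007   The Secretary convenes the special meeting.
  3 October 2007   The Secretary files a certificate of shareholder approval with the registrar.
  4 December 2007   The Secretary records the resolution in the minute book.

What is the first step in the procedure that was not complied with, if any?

Step 1: the window is 12–29 days after 11 May 2007 (when the board resolution is passed), so 23 May 2007 through 9 June 2007; done 8 June 2007, which is between those dates.
Step 2: 44 days after 23 June 2007 (end of the 15-day hold period, which began when the draft resolution is circulated on 8 June 2007) is 6 August 2007; done 2 August 2007 — timely.
Step 3: 88 days after 2 August 2007 (when notice of the special meeting is given) is 29 October 2007; completed 4 August 2007, before the deadline.
Step 4: 5 days after 29 August 2007 (end of the 25-day hold period, which began when the information statement is filed on 4 August 2007) is 3 September 2007; done 1 September 2007 — timely.
Step 5: the window is 15–40 days after 1 September 2007 (when the proxy materials are mailed), so 16 September 2007 through 11 October 2007; 12 September 2007 is 4 days too early.

Step 5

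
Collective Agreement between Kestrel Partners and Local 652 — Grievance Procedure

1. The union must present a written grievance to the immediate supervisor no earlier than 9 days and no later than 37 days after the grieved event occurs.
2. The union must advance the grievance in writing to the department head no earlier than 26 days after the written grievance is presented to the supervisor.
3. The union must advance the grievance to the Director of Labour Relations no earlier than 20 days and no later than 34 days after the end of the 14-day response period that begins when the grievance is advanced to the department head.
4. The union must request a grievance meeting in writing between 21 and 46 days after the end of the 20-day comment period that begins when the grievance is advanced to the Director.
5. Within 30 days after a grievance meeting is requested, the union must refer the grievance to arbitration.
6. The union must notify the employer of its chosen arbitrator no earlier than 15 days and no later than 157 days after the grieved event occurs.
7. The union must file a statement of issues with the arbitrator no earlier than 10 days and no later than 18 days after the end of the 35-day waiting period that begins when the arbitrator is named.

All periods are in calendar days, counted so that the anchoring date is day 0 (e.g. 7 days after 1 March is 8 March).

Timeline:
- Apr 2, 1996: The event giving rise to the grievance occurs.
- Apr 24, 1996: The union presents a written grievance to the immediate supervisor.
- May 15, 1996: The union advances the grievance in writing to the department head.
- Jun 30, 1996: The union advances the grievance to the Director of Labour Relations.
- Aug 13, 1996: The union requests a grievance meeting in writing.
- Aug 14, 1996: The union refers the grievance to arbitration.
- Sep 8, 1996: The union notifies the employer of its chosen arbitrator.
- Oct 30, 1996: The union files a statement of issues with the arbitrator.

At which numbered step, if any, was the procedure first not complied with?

Step 2

Step 1 — 9 and 37 days from Apr 2, 1996 (when the grieved event occurs) are Apr 11, 1996 and May 9, 1996 respectively; done Apr 24, 1996, which is between those dates.
Step 2 — must wait 26 days from Apr 24, 1996 (when the written grievance is presented to the supervisor), so not before May 20, 1996; done May 15, 1996 — 5 days too early.
The procedure was therefore not followed at step 2.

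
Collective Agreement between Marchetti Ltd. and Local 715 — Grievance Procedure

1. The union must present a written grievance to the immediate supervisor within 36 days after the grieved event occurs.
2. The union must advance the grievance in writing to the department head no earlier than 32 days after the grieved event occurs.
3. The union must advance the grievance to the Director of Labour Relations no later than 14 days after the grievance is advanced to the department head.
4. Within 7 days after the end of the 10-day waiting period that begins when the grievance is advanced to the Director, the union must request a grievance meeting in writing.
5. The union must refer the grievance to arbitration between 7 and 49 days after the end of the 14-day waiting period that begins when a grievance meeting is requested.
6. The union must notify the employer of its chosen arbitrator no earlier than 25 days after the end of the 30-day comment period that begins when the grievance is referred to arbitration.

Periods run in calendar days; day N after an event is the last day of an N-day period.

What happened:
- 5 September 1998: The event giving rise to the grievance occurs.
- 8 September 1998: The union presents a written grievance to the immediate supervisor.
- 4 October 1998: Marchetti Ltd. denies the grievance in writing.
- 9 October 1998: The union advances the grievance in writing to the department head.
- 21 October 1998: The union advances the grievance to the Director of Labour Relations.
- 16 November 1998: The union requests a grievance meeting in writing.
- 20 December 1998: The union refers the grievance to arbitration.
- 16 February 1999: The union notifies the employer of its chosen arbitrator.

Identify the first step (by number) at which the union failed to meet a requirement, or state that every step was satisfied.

Step 1: 36 days after 5 September 1998 (when the grieved event occurs) is 11 October 1998; done 8 September 1998 — timely.
Step 2: the earliest permitted date is 32 days after 5 September 1998 (when the grieved event occurs), i.e. 7 October 1998; done 9 October 1998, after the minimum wait.
Step 3: 14 days after 9 October 1998 (when the grievance is advanced to the department head) is 23 October 1998; 21 October 1998 is within that limit.
Step 4: 7 days after 31 October 1998 (end of the 10-day waiting period, which began when the grievance is advanced to the Director on 21 October 1998) is 7 November 1998; done 16 November 1998 — 9 days late.
No need to go further; step 4 was not satisfied.

Step 4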